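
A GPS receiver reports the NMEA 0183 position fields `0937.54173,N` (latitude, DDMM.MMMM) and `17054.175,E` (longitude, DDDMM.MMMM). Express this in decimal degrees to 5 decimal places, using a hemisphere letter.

9.62570° N, 170.90292° E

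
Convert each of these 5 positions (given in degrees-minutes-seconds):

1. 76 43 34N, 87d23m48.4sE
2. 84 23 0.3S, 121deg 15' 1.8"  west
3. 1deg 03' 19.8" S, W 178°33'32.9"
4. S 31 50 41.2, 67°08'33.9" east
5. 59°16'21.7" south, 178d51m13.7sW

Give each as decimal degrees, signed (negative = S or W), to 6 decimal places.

1. 76.726111, 87.396778
2. -84.383417, -121.250500
3. -1.055500, -178.559139
4. -31.844778, 67.142750
5. -59.272694, -178.853806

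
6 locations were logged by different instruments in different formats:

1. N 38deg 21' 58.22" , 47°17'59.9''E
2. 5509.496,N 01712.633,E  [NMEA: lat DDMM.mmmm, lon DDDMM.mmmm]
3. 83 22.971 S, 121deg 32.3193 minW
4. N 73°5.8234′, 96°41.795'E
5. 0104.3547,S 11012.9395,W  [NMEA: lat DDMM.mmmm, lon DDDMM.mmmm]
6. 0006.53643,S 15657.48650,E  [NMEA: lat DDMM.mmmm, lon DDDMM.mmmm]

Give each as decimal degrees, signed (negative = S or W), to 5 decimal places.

1. 38.36617, 47.29997
2. 55.15827, 17.21055
3. -83.38285, -121.53866
4. 73.09706, 96.69658
5. -1.07258, -110.21566
6. -0.10894, 156.95811

Point 1:
  φ: 38° + 21/60 + 58.22/3600 = 38 + 0.350000 + 0.016172 = 38.366172
  N ⇒ keep positive
  λ: 47 + 17/60 + 59.9/3600 = 47.299972
  E → positive
Point 2:
  Lat: degrees = first 2 digits = 55, minutes = 9.496; 55 + 9.496/60 = 55.158267
  N → positive
  Lon: split at 3 digits → 017° and 12.633′; 17 + 12.633/60 = 17.210550
  E → positive
Point 3:
  φ: 83 + 22.971/60 = 83.382850
  S → negative
  λ: 121 + 32.3193/60 = 121.538655
  hemisphere W, so the sign is −
Point 4:
  Lat: 73 + 5.8234/60 = 73.097057
  N ⇒ keep positive
  λ: 41.795′ = 0.696583°; total 96.696583
  E → positive
Point 5:
  φ: split at 2 digits → 01° and 4.3547′; 1 + 4.3547/60 = 1.072578
  hemisphere S, so the sign is −
  Longitude: degrees = first 3 digits = 110, minutes = 12.9395; 110 + 12.9395/60 = 110.215658
  hemisphere W, so the sign is −
Point 6:
  Lat: split at 2 digits → 00° and 6.53643′; 0 + 6.53643/60 = 0.108941
  hemisphere S, so the sign is −
  Lon: split at 3 digits → 156° and 57.4865′; 156 + 57.4865/60 = 156.958108
  E ⇒ keep positive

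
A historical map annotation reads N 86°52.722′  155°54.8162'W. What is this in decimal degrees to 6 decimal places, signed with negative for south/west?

86.878700, -155.913603

Lat: 52.722′ = 0.878700°; total 86.8787000
N → positive
Longitude: 155 + 54.8162/60 = 155.9136033
W → negative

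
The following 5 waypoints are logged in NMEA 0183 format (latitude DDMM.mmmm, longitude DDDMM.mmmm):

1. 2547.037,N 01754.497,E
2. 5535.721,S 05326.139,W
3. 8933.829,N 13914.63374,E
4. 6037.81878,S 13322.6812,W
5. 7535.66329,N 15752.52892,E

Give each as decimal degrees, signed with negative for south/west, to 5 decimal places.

Point 1:
  Lat: split at 2 digits → 25° and 47.037′; 25 + 47.037/60 = 25.783950
  N → positive
  λ: degrees = first 3 digits = 17, minutes = 54.497; 17 + 54.497/60 = 17.908283
  E ⇒ keep positive
Point 2:
  φ: degrees = first 2 digits = 55, minutes = 35.721; 55 + 35.721/60 = 55.595350
  S ⇒ negate
  Lon: split at 3 digits → 053° and 26.139′; 53 + 26.139/60 = 53.435650
  W → negative
Point 3:
  Latitude: split at 2 digits → 89° and 33.829′; 89 + 33.829/60 = 89.563817
  N → positive
  λ: degrees = first 3 digits = 139, minutes = 14.63374; 139 + 14.63374/60 = 139.243896
  E ⇒ keep positive
Point 4:
  Lat: degrees = first 2 digits = 60, minutes = 37.81878; 60 + 37.81878/60 = 60.630313
  hemisphere S, so the sign is −
  λ: split at 3 digits → 133° and 22.6812′; 133 + 22.6812/60 = 133.378020
  hemisphere W, so the sign is −
Point 5:
  Latitude: degrees = first 2 digits = 75, minutes = 35.66329; 75 + 35.66329/60 = 75.594388
  N → positive
  Longitude: split at 3 digits → 157° and 52.52892′; 157 + 52.52892/60 = 157.875482
  E ⇒ keep positive

1. 25.78395, 17.90828
2. -55.59535, -53.43565
3. 89.56382, 139.24390
4. -60.63031, -133.37802
5. 75.59439, 157.87548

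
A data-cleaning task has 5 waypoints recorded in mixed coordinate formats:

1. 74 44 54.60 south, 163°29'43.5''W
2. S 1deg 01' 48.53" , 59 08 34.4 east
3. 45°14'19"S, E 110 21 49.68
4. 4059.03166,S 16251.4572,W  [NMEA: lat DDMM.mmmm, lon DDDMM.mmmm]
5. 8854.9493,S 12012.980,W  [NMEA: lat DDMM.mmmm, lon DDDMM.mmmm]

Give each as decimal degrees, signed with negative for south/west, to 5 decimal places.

1. -74.74850, -163.49542
2. -1.03015, 59.14289
3. -45.23861, 110.36380
4. -40.98386, -162.85762
5. -88.91582, -120.21633

Point 1:
  φ: 74° + 44/60 + 54.6/3600 = 74 + 0.733333 + 0.015167 = 74.748500
  S ⇒ negate
  Longitude: 29′ + 43.5″ = 29.72500′; 163 + 29.72500/60 = 163.495417
  W → negative
Point 2:
  φ: 1 + 1/60 + 48.53/3600 = 1.030147
  S ⇒ negate
  Longitude: 8′ + 34.4″ = 8.57333′; 59 + 8.57333/60 = 59.142889
  E → positive
Point 3:
  Lat: 45 + 14/60 + 19/3600 = 45.238611
  S → negative
  λ: 21′ + 49.68″ = 21.82800′; 110 + 21.82800/60 = 110.363800
  E ⇒ keep positive
Point 4:
  φ: split at 2 digits → 40° and 59.03166′; 40 + 59.03166/60 = 40.983861
  hemisphere S, so the sign is −
  Lon: degrees = first 3 digits = 162, minutes = 51.4572; 162 + 51.4572/60 = 162.857620
  W ⇒ negate
Point 5:
  Lat: degrees = first 2 digits = 88, minutes = 54.9493; 88 + 54.9493/60 = 88.915822
  S → negative
  λ: split at 3 digits → 120° and 12.98′; 120 + 12.98/60 = 120.216333
  W → negative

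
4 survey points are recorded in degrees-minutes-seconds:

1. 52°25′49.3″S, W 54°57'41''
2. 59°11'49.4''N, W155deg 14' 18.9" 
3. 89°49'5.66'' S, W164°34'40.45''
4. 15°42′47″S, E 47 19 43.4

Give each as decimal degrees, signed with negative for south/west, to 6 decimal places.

Point 1:
  Lat: 52 + 25/60 + 49.3/3600 = 52.4303611
  S → negative
  Longitude: 54° + 57/60 + 41/3600 = 54 + 0.950000 + 0.011389 = 54.9613889
  W → negative
Point 2:
  Lat: 59° + 11/60 + 49.4/3600 = 59 + 0.183333 + 0.013722 = 59.1970556
  N → positive
  λ: 155 + 14/60 + 18.9/3600 = 155.2385833
  hemisphere W, so the sign is −
Point 3:
  Lat: 49′ + 5.66″ = 49.09433′; 89 + 49.09433/60 = 89.8182389
  hemisphere S, so the sign is −
  λ: 34′ + 40.45″ = 34.67417′; 164 + 34.67417/60 = 164.5779028
  W → negative
Point 4:
  Latitude: 15° + 42/60 + 47/3600 = 15 + 0.700000 + 0.013056 = 15.7130556
  S ⇒ negate
  λ: 47° + 19/60 + 43.4/3600 = 47 + 0.316667 + 0.012056 = 47.3287222
  E → positive

1. -52.430361, -54.961389
2. 59.197056, -155.238583
3. -89.818239, -164.577903
4. -15.713056, 47.328722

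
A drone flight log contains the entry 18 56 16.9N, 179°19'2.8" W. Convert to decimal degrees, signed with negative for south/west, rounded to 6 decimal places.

Latitude: 56′ + 16.9″ = 56.28167′; 18 + 56.28167/60 = 18.9380278
N → positive
λ: 179° + 19/60 + 2.8/3600 = 179 + 0.316667 + 0.000778 = 179.3174444
hemisphere W, so the sign is −

18.938028, -179.317444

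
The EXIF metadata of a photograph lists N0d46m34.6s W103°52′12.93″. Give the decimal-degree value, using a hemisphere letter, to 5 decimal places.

0.77628° N, 103.87026° W

φ: 46′ + 34.6″ = 46.57667′; 0 + 46.57667/60 = 0.776278
λ: 52′ + 12.93″ = 52.21550′; 103 + 52.21550/60 = 103.870258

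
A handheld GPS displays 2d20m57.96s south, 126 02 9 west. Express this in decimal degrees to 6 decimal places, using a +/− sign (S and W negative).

-2.349433, -126.035833

Latitude: 2° + 20/60 + 57.96/3600 = 2 + 0.333333 + 0.016100 = 2.3494333
S → negative
Longitude: 126 + 2/60 + 9/3600 = 126.0358333
W → negative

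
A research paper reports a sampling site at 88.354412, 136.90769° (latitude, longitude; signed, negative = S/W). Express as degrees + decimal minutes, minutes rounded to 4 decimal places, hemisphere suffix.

Lat: 88° + 0.354412 × 60 = 88° 21.264720′
λ: minutes = (136.907690 − 136) × 60 = 54.461400

88° 21.2647′ N, 136° 54.4614′ E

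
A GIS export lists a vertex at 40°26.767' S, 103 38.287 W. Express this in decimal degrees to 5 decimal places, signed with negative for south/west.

-40.44612, -103.63812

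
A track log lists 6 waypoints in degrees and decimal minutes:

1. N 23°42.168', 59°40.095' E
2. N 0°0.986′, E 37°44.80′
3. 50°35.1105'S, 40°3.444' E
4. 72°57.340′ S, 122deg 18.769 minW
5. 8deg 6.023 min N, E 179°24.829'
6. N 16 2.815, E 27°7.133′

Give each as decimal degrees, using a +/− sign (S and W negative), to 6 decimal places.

Point 1:
  Lat: 42.168′ = 0.702800°; total 23.7028000
  N ⇒ keep positive
  Longitude: 40.095′ = 0.668250°; total 59.6682500
  E → positive
Point 2:
  Lat: 0 + 0.986/60 = 0.0164333
  N → positive
  Longitude: 37 + 44.8/60 = 37.7466667
  E ⇒ keep positive
Point 3:
  Lat: 35.1105′ = 0.585175°; total 50.5851750
  S → negative
  λ: 3.444′ = 0.057400°; total 40.0574000
  E ⇒ keep positive
Point 4:
  φ: 72 + 57.34/60 = 72.9556667
  S → negative
  Longitude: 18.769′ = 0.312817°; total 122.3128167
  W ⇒ negate
Point 5:
  Latitude: 8 + 6.023/60 = 8.1003833
  N → positive
  Longitude: 179 + 24.829/60 = 179.4138167
  E ⇒ keep positive
Point 6:
  Latitude: 2.815′ = 0.046917°; total 16.0469167
  N → positive
  Longitude: 7.133′ = 0.118883°; total 27.1188833
  E ⇒ keep positive

1. 23.702800, 59.668250
2. 0.016433, 37.746667
3. -50.585175, 40.057400
4. -72.955667, -122.312817
5. 8.100383, 179.413817
6. 16.046917, 27.118883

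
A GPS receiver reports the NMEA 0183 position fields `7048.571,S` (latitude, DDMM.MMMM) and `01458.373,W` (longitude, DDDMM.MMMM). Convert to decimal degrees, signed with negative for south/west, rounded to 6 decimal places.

-70.809517, -14.972883

Latitude: degrees = first 2 digits = 70, minutes = 48.571; 70 + 48.571/60 = 70.8095167
S → negative
Longitude: degrees = first 3 digits = 14, minutes = 58.373; 14 + 58.373/60 = 14.9728833
hemisphere W, so the sign is −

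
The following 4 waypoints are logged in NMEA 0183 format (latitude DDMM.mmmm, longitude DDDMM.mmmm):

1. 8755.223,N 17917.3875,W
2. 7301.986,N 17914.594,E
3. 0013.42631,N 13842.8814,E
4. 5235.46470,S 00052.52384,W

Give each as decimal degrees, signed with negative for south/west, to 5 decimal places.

1. 87.92038, -179.28979
2. 73.03310, 179.24323
3. 0.22377, 138.71469
4. -52.59108, -0.87540

Point 1:
  φ: degrees = first 2 digits = 87, minutes = 55.223; 87 + 55.223/60 = 87.920383
  N ⇒ keep positive
  Lon: split at 3 digits → 179° and 17.3875′; 179 + 17.3875/60 = 179.289792
  W → negative
Point 2:
  Lat: split at 2 digits → 73° and 1.986′; 73 + 1.986/60 = 73.033100
  N ⇒ keep positive
  λ: split at 3 digits → 179° and 14.594′; 179 + 14.594/60 = 179.243233
  E → positive
Point 3:
  φ: degrees = first 2 digits = 0, minutes = 13.42631; 0 + 13.42631/60 = 0.223772
  N → positive
  λ: degrees = first 3 digits = 138, minutes = 42.8814; 138 + 42.8814/60 = 138.714690
  E ⇒ keep positive
Point 4:
  Lat: split at 2 digits → 52° and 35.4647′; 52 + 35.4647/60 = 52.591078
  S ⇒ negate
  Longitude: split at 3 digits → 000° and 52.52384′; 0 + 52.52384/60 = 0.875397
  W ⇒ negate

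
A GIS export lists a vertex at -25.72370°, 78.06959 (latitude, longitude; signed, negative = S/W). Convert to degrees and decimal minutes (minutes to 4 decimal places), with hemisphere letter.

25° 43.4220′ S, 78° 4.1754′ E

Latitude is negative → S; |value| = 25.723700
φ: minutes = (25.723700 − 25) × 60 = 43.422000
Longitude: 78° + 0.069590 × 60 = 78° 4.175400′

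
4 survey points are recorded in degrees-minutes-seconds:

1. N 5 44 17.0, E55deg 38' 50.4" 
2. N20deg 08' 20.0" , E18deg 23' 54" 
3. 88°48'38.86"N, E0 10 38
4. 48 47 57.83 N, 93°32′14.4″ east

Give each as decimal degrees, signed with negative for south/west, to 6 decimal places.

Point 1:
  φ: 5 + 44/60 + 17/3600 = 5.7380556
  N ⇒ keep positive
  λ: 55° + 38/60 + 50.4/3600 = 55 + 0.633333 + 0.014000 = 55.6473333
  E ⇒ keep positive
Point 2:
  Latitude: 20° + 8/60 + 20/3600 = 20 + 0.133333 + 0.005556 = 20.1388889
  N ⇒ keep positive
  Longitude: 23′ + 54″ = 23.90000′; 18 + 23.90000/60 = 18.3983333
  E ⇒ keep positive
Point 3:
  φ: 48′ + 38.86″ = 48.64767′; 88 + 48.64767/60 = 88.8107944
  N ⇒ keep positive
  Longitude: 0° + 10/60 + 38/3600 = 0 + 0.166667 + 0.010556 = 0.1772222
  E ⇒ keep positive
Point 4:
  Lat: 48 + 47/60 + 57.83/3600 = 48.7993972
  N → positive
  λ: 93 + 32/60 + 14.4/3600 = 93.5373333
  E → positive

1. 5.738056, 55.647333
2. 20.138889, 18.398333
3. 88.810794, 0.177222
4. 48.799397, 93.537333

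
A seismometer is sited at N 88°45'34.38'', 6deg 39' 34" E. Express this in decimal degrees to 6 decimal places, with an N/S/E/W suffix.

Lat: 88° + 45/60 + 34.38/3600 = 88 + 0.750000 + 0.009550 = 88.7595500
λ: 6° + 39/60 + 34/3600 = 6 + 0.650000 + 0.009444 = 6.6594444

88.759550° N, 6.659444° E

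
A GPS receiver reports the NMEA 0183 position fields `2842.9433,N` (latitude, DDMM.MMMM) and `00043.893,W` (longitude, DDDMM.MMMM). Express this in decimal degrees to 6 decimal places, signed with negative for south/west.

28.715722, -0.731550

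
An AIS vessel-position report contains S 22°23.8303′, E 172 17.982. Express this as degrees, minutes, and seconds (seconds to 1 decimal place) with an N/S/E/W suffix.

22°23′49.8″ S, 172°17′58.9″ E

Lat: fractional minutes 0.83030 × 60 = 49.818″
Longitude: 17.98200′ → 17′ and 0.98200 × 60 = 58.920″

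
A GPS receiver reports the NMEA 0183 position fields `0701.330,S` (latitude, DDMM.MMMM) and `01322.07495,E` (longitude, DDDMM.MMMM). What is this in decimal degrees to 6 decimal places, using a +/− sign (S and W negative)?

-7.022167, 13.367916

φ: degrees = first 2 digits = 7, minutes = 1.33; 7 + 1.33/60 = 7.0221667
hemisphere S, so the sign is −
Longitude: degrees = first 3 digits = 13, minutes = 22.07495; 13 + 22.07495/60 = 13.3679158
E ⇒ keep positive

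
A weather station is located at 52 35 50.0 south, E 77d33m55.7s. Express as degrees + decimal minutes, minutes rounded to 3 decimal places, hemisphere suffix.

φ: 35 + 50/60 = 35.83333′
Lon: 33 + 55.7/60 = 33.92833′

52° 35.833′ S, 77° 33.928′ E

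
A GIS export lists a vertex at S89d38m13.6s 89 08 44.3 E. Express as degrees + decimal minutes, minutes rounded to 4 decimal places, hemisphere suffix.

89° 38.2267′ S, 89° 8.7383′ E

Lat: seconds/60 = 0.22667; minutes = 38 + 0.22667 = 38.226667
λ: 8 + 44.3/60 = 8.738333′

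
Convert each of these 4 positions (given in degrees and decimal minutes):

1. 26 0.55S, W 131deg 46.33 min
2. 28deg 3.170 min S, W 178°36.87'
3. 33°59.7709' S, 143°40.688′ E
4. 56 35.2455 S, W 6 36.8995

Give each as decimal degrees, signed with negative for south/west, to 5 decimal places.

Point 1:
  φ: 0.55′ = 0.009167°; total 26.009167
  hemisphere S, so the sign is −
  Longitude: 131 + 46.33/60 = 131.772167
  W ⇒ negate
Point 2:
  Latitude: 28 + 3.17/60 = 28.052833
  hemisphere S, so the sign is −
  Lon: 36.87′ = 0.614500°; total 178.614500
  hemisphere W, so the sign is −
Point 3:
  Latitude: 59.7709′ = 0.996182°; total 33.996182
  S ⇒ negate
  Longitude: 143 + 40.688/60 = 143.678133
  E ⇒ keep positive
Point 4:
  φ: 35.2455′ = 0.587425°; total 56.587425
  S → negative
  λ: 6 + 36.8995/60 = 6.614992
  W ⇒ negate

1. -26.00917, -131.77217
2. -28.05283, -178.61450
3. -33.99618, 143.67813
4. -56.58743, -6.61499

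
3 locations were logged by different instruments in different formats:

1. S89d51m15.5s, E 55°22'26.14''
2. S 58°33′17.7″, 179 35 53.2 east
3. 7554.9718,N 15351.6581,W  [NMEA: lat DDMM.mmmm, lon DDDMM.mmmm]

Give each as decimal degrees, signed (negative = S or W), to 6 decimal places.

Point 1:
  Lat: 51′ + 15.5″ = 51.25833′; 89 + 51.25833/60 = 89.8543056
  hemisphere S, so the sign is −
  Longitude: 55° + 22/60 + 26.14/3600 = 55 + 0.366667 + 0.007261 = 55.3739278
  E → positive
Point 2:
  Latitude: 33′ + 17.7″ = 33.29500′; 58 + 33.29500/60 = 58.5549167
  S → negative
  Longitude: 179° + 35/60 + 53.2/3600 = 179 + 0.583333 + 0.014778 = 179.5981111
  E → positive
Point 3:
  φ: degrees = first 2 digits = 75, minutes = 54.9718; 75 + 54.9718/60 = 75.9161967
  N ⇒ keep positive
  Longitude: split at 3 digits → 153° and 51.6581′; 153 + 51.6581/60 = 153.8609683
  W ⇒ negate

1. -89.854306, 55.373928
2. -58.554917, 179.598111
3. 75.916197, -153.860968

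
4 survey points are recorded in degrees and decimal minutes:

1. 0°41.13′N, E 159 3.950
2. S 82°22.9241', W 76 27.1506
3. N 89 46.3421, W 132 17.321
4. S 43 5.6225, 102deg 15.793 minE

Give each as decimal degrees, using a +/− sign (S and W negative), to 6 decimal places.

1. 0.685500, 159.065833
2. -82.382068, -76.452510
3. 89.772368, -132.288683
4. -43.093708, 102.263217

Point 1:
  φ: 41.13′ = 0.685500°; total 0.6855000
  N → positive
  Lon: 3.95′ = 0.065833°; total 159.0658333
  E ⇒ keep positive
Point 2:
  φ: 82 + 22.9241/60 = 82.3820683
  S ⇒ negate
  Longitude: 76 + 27.1506/60 = 76.4525100
  W ⇒ negate
Point 3:
  φ: 89 + 46.3421/60 = 89.7723683
  N ⇒ keep positive
  Longitude: 132 + 17.321/60 = 132.2886833
  W ⇒ negate
Point 4:
  Latitude: 43 + 5.6225/60 = 43.0937083
  S ⇒ negate
  Lon: 15.793′ = 0.263217°; total 102.2632167
  E → positive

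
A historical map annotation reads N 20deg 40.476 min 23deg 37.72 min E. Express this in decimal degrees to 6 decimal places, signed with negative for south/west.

20.674600, 23.628667

Lat: 40.476′ = 0.674600°; total 20.6746000
N ⇒ keep positive
λ: 37.72′ = 0.628667°; total 23.6286667
E ⇒ keep positive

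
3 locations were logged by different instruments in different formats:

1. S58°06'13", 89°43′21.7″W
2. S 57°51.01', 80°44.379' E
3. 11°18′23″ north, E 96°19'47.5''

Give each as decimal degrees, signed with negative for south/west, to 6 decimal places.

Point 1:
  Lat: 58 + 6/60 + 13/3600 = 58.1036111
  S ⇒ negate
  Lon: 89 + 43/60 + 21.7/3600 = 89.7226944
  W ⇒ negate
Point 2:
  φ: 57 + 51.01/60 = 57.8501667
  S ⇒ negate
  Longitude: 80 + 44.379/60 = 80.7396500
  E ⇒ keep positive
Point 3:
  Lat: 18′ + 23″ = 18.38333′; 11 + 18.38333/60 = 11.3063889
  N ⇒ keep positive
  λ: 96° + 19/60 + 47.5/3600 = 96 + 0.316667 + 0.013194 = 96.3298611
  E → positive

1. -58.103611, -89.722694
2. -57.850167, 80.739650
3. 11.306389, 96.329861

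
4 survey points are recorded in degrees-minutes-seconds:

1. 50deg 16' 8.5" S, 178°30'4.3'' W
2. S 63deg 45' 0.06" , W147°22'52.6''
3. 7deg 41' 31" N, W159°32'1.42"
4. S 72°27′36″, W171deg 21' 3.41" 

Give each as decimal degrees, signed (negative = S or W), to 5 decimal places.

1. -50.26903, -178.50119
2. -63.75002, -147.38128
3. 7.69194, -159.53373
4. -72.46000, -171.35095

Point 1:
  Latitude: 16′ + 8.5″ = 16.14167′; 50 + 16.14167/60 = 50.269028
  S → negative
  Longitude: 178° + 30/60 + 4.3/3600 = 178 + 0.500000 + 0.001194 = 178.501194
  hemisphere W, so the sign is −
Point 2:
  Latitude: 45′ + 0.06″ = 45.00100′; 63 + 45.00100/60 = 63.750017
  S → negative
  Longitude: 147° + 22/60 + 52.6/3600 = 147 + 0.366667 + 0.014611 = 147.381278
  W → negative
Point 3:
  Latitude: 41′ + 31″ = 41.51667′; 7 + 41.51667/60 = 7.691944
  N → positive
  Lon: 159° + 32/60 + 1.42/3600 = 159 + 0.533333 + 0.000394 = 159.533728
  W ⇒ negate
Point 4:
  φ: 72 + 27/60 + 36/3600 = 72.460000
  S ⇒ negate
  λ: 171 + 21/60 + 3.41/3600 = 171.350947
  hemisphere W, so the sign is −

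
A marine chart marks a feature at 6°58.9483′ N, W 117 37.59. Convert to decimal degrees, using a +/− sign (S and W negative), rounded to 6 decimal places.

Lat: 6 + 58.9483/60 = 6.9824717
N → positive
Longitude: 37.59′ = 0.626500°; total 117.6265000
W → negative

6.982472, -117.626500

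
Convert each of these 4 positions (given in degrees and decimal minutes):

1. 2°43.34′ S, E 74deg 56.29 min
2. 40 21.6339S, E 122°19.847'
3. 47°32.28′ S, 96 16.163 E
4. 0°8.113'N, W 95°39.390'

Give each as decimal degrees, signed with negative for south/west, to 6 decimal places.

Point 1:
  Latitude: 43.34′ = 0.722333°; total 2.7223333
  S → negative
  λ: 56.29′ = 0.938167°; total 74.9381667
  E → positive
Point 2:
  Latitude: 21.6339′ = 0.360565°; total 40.3605650
  S ⇒ negate
  λ: 19.847′ = 0.330783°; total 122.3307833
  E ⇒ keep positive
Point 3:
  Lat: 32.28′ = 0.538000°; total 47.5380000
  S ⇒ negate
  λ: 96 + 16.163/60 = 96.2693833
  E ⇒ keep positive
Point 4:
  Lat: 8.113′ = 0.135217°; total 0.1352167
  N → positive
  λ: 39.39′ = 0.656500°; total 95.6565000
  hemisphere W, so the sign is −

1. -2.722333, 74.938167
2. -40.360565, 122.330783
3. -47.538000, 96.269383
4. 0.135217, -95.656500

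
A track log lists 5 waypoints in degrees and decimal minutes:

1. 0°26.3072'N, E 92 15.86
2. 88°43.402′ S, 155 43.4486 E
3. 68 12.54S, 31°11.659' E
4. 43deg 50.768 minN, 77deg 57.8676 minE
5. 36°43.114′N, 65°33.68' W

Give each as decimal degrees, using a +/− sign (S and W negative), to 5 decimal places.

1. 0.43845, 92.26433
2. -88.72337, 155.72414
3. -68.20900, 31.19432
4. 43.84613, 77.96446
5. 36.71857, -65.56133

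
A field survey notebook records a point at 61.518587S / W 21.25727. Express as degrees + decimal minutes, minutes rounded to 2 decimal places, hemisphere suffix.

61° 31.12′ S, 21° 15.44′ W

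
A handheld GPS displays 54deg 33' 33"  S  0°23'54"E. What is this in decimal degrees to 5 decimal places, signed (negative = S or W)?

φ: 33′ + 33″ = 33.55000′; 54 + 33.55000/60 = 54.559167
S ⇒ negate
λ: 0 + 23/60 + 54/3600 = 0.398333
E → positive

-54.55917, 0.39833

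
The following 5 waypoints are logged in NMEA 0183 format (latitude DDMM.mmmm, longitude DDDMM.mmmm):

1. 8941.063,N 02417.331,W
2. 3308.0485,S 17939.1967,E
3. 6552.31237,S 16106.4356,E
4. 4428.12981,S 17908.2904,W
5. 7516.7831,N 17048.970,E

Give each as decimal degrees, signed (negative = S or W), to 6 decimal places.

1. 89.684383, -24.288850
2. -33.134142, 179.653278
3. -65.871873, 161.107260
4. -44.468830, -179.138173
5. 75.279718, 170.816167

Point 1:
  Lat: degrees = first 2 digits = 89, minutes = 41.063; 89 + 41.063/60 = 89.6843833
  N → positive
  Lon: degrees = first 3 digits = 24, minutes = 17.331; 24 + 17.331/60 = 24.2888500
  hemisphere W, so the sign is −
Point 2:
  Lat: split at 2 digits → 33° and 8.0485′; 33 + 8.0485/60 = 33.1341417
  S ⇒ negate
  Longitude: split at 3 digits → 179° and 39.1967′; 179 + 39.1967/60 = 179.6532783
  E → positive
Point 3:
  Latitude: split at 2 digits → 65° and 52.31237′; 65 + 52.31237/60 = 65.8718728
  S → negative
  λ: split at 3 digits → 161° and 6.4356′; 161 + 6.4356/60 = 161.1072600
  E → positive
Point 4:
  Latitude: split at 2 digits → 44° and 28.12981′; 44 + 28.12981/60 = 44.4688302
  S → negative
  Longitude: degrees = first 3 digits = 179, minutes = 8.2904; 179 + 8.2904/60 = 179.1381733
  hemisphere W, so the sign is −
Point 5:
  Latitude: degrees = first 2 digits = 75, minutes = 16.7831; 75 + 16.7831/60 = 75.2797183
  N ⇒ keep positive
  λ: split at 3 digits → 170° and 48.97′; 170 + 48.97/60 = 170.8161667
  E ⇒ keep positive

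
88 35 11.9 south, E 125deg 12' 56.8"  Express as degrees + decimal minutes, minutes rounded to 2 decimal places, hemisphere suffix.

88° 35.20′ S, 125° 12.95′ E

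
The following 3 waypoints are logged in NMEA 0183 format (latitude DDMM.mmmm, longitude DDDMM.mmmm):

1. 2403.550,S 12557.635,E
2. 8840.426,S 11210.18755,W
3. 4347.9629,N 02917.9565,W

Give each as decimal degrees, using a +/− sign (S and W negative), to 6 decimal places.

1. -24.059167, 125.960583
2. -88.673767, -112.169793
3. 43.799382, -29.299275

Point 1:
  φ: degrees = first 2 digits = 24, minutes = 3.55; 24 + 3.55/60 = 24.0591667
  S ⇒ negate
  λ: degrees = first 3 digits = 125, minutes = 57.635; 125 + 57.635/60 = 125.9605833
  E ⇒ keep positive
Point 2:
  φ: degrees = first 2 digits = 88, minutes = 40.426; 88 + 40.426/60 = 88.6737667
  S ⇒ negate
  λ: degrees = first 3 digits = 112, minutes = 10.18755; 112 + 10.18755/60 = 112.1697925
  W → negative
Point 3:
  φ: split at 2 digits → 43° and 47.9629′; 43 + 47.9629/60 = 43.7993817
  N → positive
  Longitude: split at 3 digits → 029° and 17.9565′; 29 + 17.9565/60 = 29.2992750
  W → negative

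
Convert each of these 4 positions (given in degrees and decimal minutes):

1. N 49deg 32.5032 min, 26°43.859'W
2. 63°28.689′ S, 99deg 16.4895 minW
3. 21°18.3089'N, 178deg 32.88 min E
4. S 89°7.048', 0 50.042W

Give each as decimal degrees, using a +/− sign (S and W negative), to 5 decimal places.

1. 49.54172, -26.73098
2. -63.47815, -99.27483
3. 21.30515, 178.54800
4. -89.11747, -0.83403

Point 1:
  φ: 32.5032′ = 0.541720°; total 49.541720
  N → positive
  λ: 43.859′ = 0.730983°; total 26.730983
  W → negative
Point 2:
  Latitude: 28.689′ = 0.478150°; total 63.478150
  hemisphere S, so the sign is −
  λ: 99 + 16.4895/60 = 99.274825
  W → negative
Point 3:
  Lat: 18.3089′ = 0.305148°; total 21.305148
  N ⇒ keep positive
  Longitude: 32.88′ = 0.548000°; total 178.548000
  E → positive
Point 4:
  Latitude: 7.048′ = 0.117467°; total 89.117467
  S ⇒ negate
  Lon: 50.042′ = 0.834033°; total 0.834033
  W → negative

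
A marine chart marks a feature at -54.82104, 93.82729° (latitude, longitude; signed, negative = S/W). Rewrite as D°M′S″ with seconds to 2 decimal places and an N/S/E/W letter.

54°49′15.74″ S, 93°49′38.24″ E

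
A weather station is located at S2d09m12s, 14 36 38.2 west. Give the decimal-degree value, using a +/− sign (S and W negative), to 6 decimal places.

-2.153333, -14.610611

Lat: 2° + 9/60 + 12/3600 = 2 + 0.150000 + 0.003333 = 2.1533333
hemisphere S, so the sign is −
λ: 14° + 36/60 + 38.2/3600 = 14 + 0.600000 + 0.010611 = 14.6106111
W → negative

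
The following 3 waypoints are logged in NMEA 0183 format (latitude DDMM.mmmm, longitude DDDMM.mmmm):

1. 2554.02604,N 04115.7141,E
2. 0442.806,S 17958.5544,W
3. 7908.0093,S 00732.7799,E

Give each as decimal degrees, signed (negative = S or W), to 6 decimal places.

Point 1:
  Latitude: split at 2 digits → 25° and 54.02604′; 25 + 54.02604/60 = 25.9004340
  N ⇒ keep positive
  λ: degrees = first 3 digits = 41, minutes = 15.7141; 41 + 15.7141/60 = 41.2619017
  E → positive
Point 2:
  Latitude: split at 2 digits → 04° and 42.806′; 4 + 42.806/60 = 4.7134333
  S ⇒ negate
  Lon: degrees = first 3 digits = 179, minutes = 58.5544; 179 + 58.5544/60 = 179.9759067
  hemisphere W, so the sign is −
Point 3:
  Lat: split at 2 digits → 79° and 8.0093′; 79 + 8.0093/60 = 79.1334883
  S → negative
  λ: degrees = first 3 digits = 7, minutes = 32.7799; 7 + 32.7799/60 = 7.5463317
  E ⇒ keep positive

1. 25.900434, 41.261902
2. -4.713433, -179.975907
3. -79.133488, 7.546332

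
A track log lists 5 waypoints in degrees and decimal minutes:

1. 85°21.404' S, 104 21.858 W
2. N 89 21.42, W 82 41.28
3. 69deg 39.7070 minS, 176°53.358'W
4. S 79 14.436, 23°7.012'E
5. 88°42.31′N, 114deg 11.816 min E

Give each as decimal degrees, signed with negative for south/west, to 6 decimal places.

1. -85.356733, -104.364300
2. 89.357000, -82.688000
3. -69.661783, -176.889300
4. -79.240600, 23.116867
5. 88.705167, 114.196933

Point 1:
  Lat: 85 + 21.404/60 = 85.3567333
  S ⇒ negate
  λ: 104 + 21.858/60 = 104.3643000
  W → negative
Point 2:
  Latitude: 21.42′ = 0.357000°; total 89.3570000
  N ⇒ keep positive
  λ: 41.28′ = 0.688000°; total 82.6880000
  W ⇒ negate
Point 3:
  Latitude: 69 + 39.707/60 = 69.6617833
  S → negative
  λ: 176 + 53.358/60 = 176.8893000
  hemisphere W, so the sign is −
Point 4:
  Latitude: 14.436′ = 0.240600°; total 79.2406000
  hemisphere S, so the sign is −
  Lon: 23 + 7.012/60 = 23.1168667
  E → positive
Point 5:
  Latitude: 88 + 42.31/60 = 88.7051667
  N → positive
  Longitude: 114 + 11.816/60 = 114.1969333
  E ⇒ keep positive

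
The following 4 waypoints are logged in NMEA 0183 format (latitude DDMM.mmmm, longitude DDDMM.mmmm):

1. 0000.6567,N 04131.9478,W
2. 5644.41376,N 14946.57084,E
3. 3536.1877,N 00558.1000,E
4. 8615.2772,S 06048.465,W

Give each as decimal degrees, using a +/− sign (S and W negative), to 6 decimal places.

Point 1:
  Lat: degrees = first 2 digits = 0, minutes = 0.6567; 0 + 0.6567/60 = 0.0109450
  N ⇒ keep positive
  λ: split at 3 digits → 041° and 31.9478′; 41 + 31.9478/60 = 41.5324633
  W → negative
Point 2:
  Lat: split at 2 digits → 56° and 44.41376′; 56 + 44.41376/60 = 56.7402293
  N ⇒ keep positive
  Lon: split at 3 digits → 149° and 46.57084′; 149 + 46.57084/60 = 149.7761807
  E ⇒ keep positive
Point 3:
  Latitude: degrees = first 2 digits = 35, minutes = 36.1877; 35 + 36.1877/60 = 35.6031283
  N → positive
  Lon: split at 3 digits → 005° and 58.1′; 5 + 58.1/60 = 5.9683333
  E ⇒ keep positive
Point 4:
  Latitude: split at 2 digits → 86° and 15.2772′; 86 + 15.2772/60 = 86.2546200
  hemisphere S, so the sign is −
  λ: split at 3 digits → 060° and 48.465′; 60 + 48.465/60 = 60.8077500
  hemisphere W, so the sign is −

1. 0.010945, -41.532463
2. 56.740229, 149.776181
3. 35.603128, 5.968333
4. -86.254620, -60.807750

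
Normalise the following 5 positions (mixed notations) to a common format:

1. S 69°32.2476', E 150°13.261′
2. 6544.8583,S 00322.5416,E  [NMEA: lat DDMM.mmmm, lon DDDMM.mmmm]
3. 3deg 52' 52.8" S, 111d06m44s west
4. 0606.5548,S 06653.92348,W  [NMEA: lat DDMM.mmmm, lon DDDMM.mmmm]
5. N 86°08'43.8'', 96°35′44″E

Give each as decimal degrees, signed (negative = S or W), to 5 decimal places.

Point 1:
  φ: 32.2476′ = 0.537460°; total 69.537460
  S → negative
  λ: 150 + 13.261/60 = 150.221017
  E → positive
Point 2:
  Latitude: split at 2 digits → 65° and 44.8583′; 65 + 44.8583/60 = 65.747638
  hemisphere S, so the sign is −
  Longitude: degrees = first 3 digits = 3, minutes = 22.5416; 3 + 22.5416/60 = 3.375693
  E → positive
Point 3:
  Lat: 3° + 52/60 + 52.8/3600 = 3 + 0.866667 + 0.014667 = 3.881333
  hemisphere S, so the sign is −
  Lon: 6′ + 44″ = 6.73333′; 111 + 6.73333/60 = 111.112222
  W ⇒ negate
Point 4:
  Lat: split at 2 digits → 06° and 6.5548′; 6 + 6.5548/60 = 6.109247
  hemisphere S, so the sign is −
  Longitude: degrees = first 3 digits = 66, minutes = 53.92348; 66 + 53.92348/60 = 66.898725
  W ⇒ negate
Point 5:
  Lat: 86 + 8/60 + 43.8/3600 = 86.145500
  N ⇒ keep positive
  λ: 96° + 35/60 + 44/3600 = 96 + 0.583333 + 0.012222 = 96.595556
  E ⇒ keep positive

1. -69.53746, 150.22102
2. -65.74764, 3.37569
3. -3.88133, -111.11222
4. -6.10925, -66.89872
5. 86.14550, 96.59556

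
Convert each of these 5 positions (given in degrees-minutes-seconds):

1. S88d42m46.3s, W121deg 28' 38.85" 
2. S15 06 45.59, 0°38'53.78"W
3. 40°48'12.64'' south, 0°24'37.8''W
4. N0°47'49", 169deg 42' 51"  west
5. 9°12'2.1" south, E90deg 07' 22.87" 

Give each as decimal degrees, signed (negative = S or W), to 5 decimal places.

Point 1:
  φ: 42′ + 46.3″ = 42.77167′; 88 + 42.77167/60 = 88.712861
  hemisphere S, so the sign is −
  Lon: 121 + 28/60 + 38.85/3600 = 121.477458
  hemisphere W, so the sign is −
Point 2:
  φ: 15 + 6/60 + 45.59/3600 = 15.112664
  S → negative
  Lon: 0° + 38/60 + 53.78/3600 = 0 + 0.633333 + 0.014939 = 0.648272
  W → negative
Point 3:
  Latitude: 40 + 48/60 + 12.64/3600 = 40.803511
  S → negative
  λ: 0 + 24/60 + 37.8/3600 = 0.410500
  W ⇒ negate
Point 4:
  φ: 0° + 47/60 + 49/3600 = 0 + 0.783333 + 0.013611 = 0.796944
  N → positive
  Lon: 169 + 42/60 + 51/3600 = 169.714167
  W ⇒ negate
Point 5:
  φ: 9 + 12/60 + 2.1/3600 = 9.200583
  S ⇒ negate
  Longitude: 7′ + 22.87″ = 7.38117′; 90 + 7.38117/60 = 90.123019
  E ⇒ keep positive

1. -88.71286, -121.47746
2. -15.11266, -0.64827
3. -40.80351, -0.41050
4. 0.79694, -169.71417
5. -9.20058, 90.12302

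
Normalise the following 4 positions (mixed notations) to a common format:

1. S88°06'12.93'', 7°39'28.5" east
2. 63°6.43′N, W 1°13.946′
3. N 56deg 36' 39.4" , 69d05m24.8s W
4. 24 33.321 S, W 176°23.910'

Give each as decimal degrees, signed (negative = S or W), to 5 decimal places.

1. -88.10359, 7.65792
2. 63.10717, -1.23243
3. 56.61094, -69.09022
4. -24.55535, -176.39850

Point 1:
  φ: 88° + 6/60 + 12.93/3600 = 88 + 0.100000 + 0.003592 = 88.103592
  S → negative
  λ: 39′ + 28.5″ = 39.47500′; 7 + 39.47500/60 = 7.657917
  E ⇒ keep positive
Point 2:
  φ: 63 + 6.43/60 = 63.107167
  N ⇒ keep positive
  λ: 13.946′ = 0.232433°; total 1.232433
  W ⇒ negate
Point 3:
  Latitude: 56 + 36/60 + 39.4/3600 = 56.610944
  N ⇒ keep positive
  Lon: 69° + 5/60 + 24.8/3600 = 69 + 0.083333 + 0.006889 = 69.090222
  hemisphere W, so the sign is −
Point 4:
  Lat: 33.321′ = 0.555350°; total 24.555350
  S ⇒ negate
  Lon: 176 + 23.91/60 = 176.398500
  W ⇒ negate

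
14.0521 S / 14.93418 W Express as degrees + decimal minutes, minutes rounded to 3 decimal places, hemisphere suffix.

14° 3.126′ S, 14° 56.051′ W

Latitude: minutes = (14.052100 − 14) × 60 = 3.12600
Lon: fractional part 0.934180 → 56.05080 minutes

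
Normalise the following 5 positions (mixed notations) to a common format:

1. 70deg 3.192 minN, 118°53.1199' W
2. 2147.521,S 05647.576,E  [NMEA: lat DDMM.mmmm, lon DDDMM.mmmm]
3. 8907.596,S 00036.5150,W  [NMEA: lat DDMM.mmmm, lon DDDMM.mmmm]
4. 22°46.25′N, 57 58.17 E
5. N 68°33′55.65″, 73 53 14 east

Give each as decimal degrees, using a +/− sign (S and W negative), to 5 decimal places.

Point 1:
  φ: 3.192′ = 0.053200°; total 70.053200
  N ⇒ keep positive
  λ: 53.1199′ = 0.885332°; total 118.885332
  W ⇒ negate
Point 2:
  Lat: degrees = first 2 digits = 21, minutes = 47.521; 21 + 47.521/60 = 21.792017
  S ⇒ negate
  Lon: split at 3 digits → 056° and 47.576′; 56 + 47.576/60 = 56.792933
  E ⇒ keep positive
Point 3:
  Latitude: degrees = first 2 digits = 89, minutes = 7.596; 89 + 7.596/60 = 89.126600
  hemisphere S, so the sign is −
  λ: split at 3 digits → 000° and 36.515′; 0 + 36.515/60 = 0.608583
  W ⇒ negate
Point 4:
  φ: 22 + 46.25/60 = 22.770833
  N ⇒ keep positive
  λ: 58.17′ = 0.969500°; total 57.969500
  E → positive
Point 5:
  Latitude: 68° + 33/60 + 55.65/3600 = 68 + 0.550000 + 0.015458 = 68.565458
  N → positive
  λ: 73° + 53/60 + 14/3600 = 73 + 0.883333 + 0.003889 = 73.887222
  E → positive

1. 70.05320, -118.88533
2. -21.79202, 56.79293
3. -89.12660, -0.60858
4. 22.77083, 57.96950
5. 68.56546, 73.88722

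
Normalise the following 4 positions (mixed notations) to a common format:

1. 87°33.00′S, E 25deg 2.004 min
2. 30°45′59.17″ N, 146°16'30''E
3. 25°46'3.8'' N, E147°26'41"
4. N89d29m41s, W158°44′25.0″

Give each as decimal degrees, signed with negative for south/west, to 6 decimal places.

Point 1:
  Latitude: 87 + 33/60 = 87.5500000
  hemisphere S, so the sign is −
  λ: 2.004′ = 0.033400°; total 25.0334000
  E ⇒ keep positive
Point 2:
  Lat: 30 + 45/60 + 59.17/3600 = 30.7664361
  N ⇒ keep positive
  λ: 146 + 16/60 + 30/3600 = 146.2750000
  E ⇒ keep positive
Point 3:
  Latitude: 25 + 46/60 + 3.8/3600 = 25.7677222
  N → positive
  Lon: 26′ + 41″ = 26.68333′; 147 + 26.68333/60 = 147.4447222
  E ⇒ keep positive
Point 4:
  φ: 89° + 29/60 + 41/3600 = 89 + 0.483333 + 0.011389 = 89.4947222
  N → positive
  λ: 158° + 44/60 + 25/3600 = 158 + 0.733333 + 0.006944 = 158.7402778
  hemisphere W, so the sign is −

1. -87.550000, 25.033400
2. 30.766436, 146.275000
3. 25.767722, 147.444722
4. 89.494722, -158.740278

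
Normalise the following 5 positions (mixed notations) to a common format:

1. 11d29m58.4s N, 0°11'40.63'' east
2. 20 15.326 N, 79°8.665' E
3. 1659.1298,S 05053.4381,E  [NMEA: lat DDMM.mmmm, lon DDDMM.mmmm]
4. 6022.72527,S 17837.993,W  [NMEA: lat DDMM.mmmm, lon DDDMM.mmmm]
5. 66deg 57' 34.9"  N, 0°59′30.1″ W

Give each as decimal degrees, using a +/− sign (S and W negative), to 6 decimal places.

1. 11.499556, 0.194619
2. 20.255433, 79.144417
3. -16.985497, 50.890635
4. -60.378755, -178.633217
5. 66.959694, -0.991694

Point 1:
  Latitude: 29′ + 58.4″ = 29.97333′; 11 + 29.97333/60 = 11.4995556
  N ⇒ keep positive
  λ: 0 + 11/60 + 40.63/3600 = 0.1946194
  E → positive
Point 2:
  Latitude: 15.326′ = 0.255433°; total 20.2554333
  N ⇒ keep positive
  Longitude: 79 + 8.665/60 = 79.1444167
  E ⇒ keep positive
Point 3:
  Lat: split at 2 digits → 16° and 59.1298′; 16 + 59.1298/60 = 16.9854967
  S → negative
  λ: degrees = first 3 digits = 50, minutes = 53.4381; 50 + 53.4381/60 = 50.8906350
  E ⇒ keep positive
Point 4:
  Lat: split at 2 digits → 60° and 22.72527′; 60 + 22.72527/60 = 60.3787545
  S ⇒ negate
  λ: degrees = first 3 digits = 178, minutes = 37.993; 178 + 37.993/60 = 178.6332167
  W ⇒ negate
Point 5:
  Latitude: 66 + 57/60 + 34.9/3600 = 66.9596944
  N ⇒ keep positive
  Lon: 0 + 59/60 + 30.1/3600 = 0.9916944
  W → negative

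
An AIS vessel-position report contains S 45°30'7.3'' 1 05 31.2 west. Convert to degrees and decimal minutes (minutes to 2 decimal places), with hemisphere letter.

45° 30.12′ S, 1° 5.52′ W

Latitude: seconds/60 = 0.12167; minutes = 30 + 0.12167 = 30.1217
Lon: seconds/60 = 0.52000; minutes = 5 + 0.52000 = 5.5200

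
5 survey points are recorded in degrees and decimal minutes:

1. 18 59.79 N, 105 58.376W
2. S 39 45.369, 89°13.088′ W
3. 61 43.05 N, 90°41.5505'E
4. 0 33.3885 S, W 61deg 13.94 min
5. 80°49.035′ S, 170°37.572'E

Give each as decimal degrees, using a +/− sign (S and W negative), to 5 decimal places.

1. 18.99650, -105.97293
2. -39.75615, -89.21813
3. 61.71750, 90.69251
4. -0.55648, -61.23233
5. -80.81725, 170.62620

Point 1:
  Latitude: 59.79′ = 0.996500°; total 18.996500
  N → positive
  Lon: 105 + 58.376/60 = 105.972933
  W → negative
Point 2:
  Latitude: 45.369′ = 0.756150°; total 39.756150
  S → negative
  Lon: 13.088′ = 0.218133°; total 89.218133
  hemisphere W, so the sign is −
Point 3:
  Latitude: 43.05′ = 0.717500°; total 61.717500
  N → positive
  Longitude: 90 + 41.5505/60 = 90.692508
  E → positive
Point 4:
  Lat: 33.3885′ = 0.556475°; total 0.556475
  hemisphere S, so the sign is −
  Lon: 61 + 13.94/60 = 61.232333
  W → negative
Point 5:
  Lat: 49.035′ = 0.817250°; total 80.817250
  hemisphere S, so the sign is −
  Lon: 170 + 37.572/60 = 170.626200
  E → positive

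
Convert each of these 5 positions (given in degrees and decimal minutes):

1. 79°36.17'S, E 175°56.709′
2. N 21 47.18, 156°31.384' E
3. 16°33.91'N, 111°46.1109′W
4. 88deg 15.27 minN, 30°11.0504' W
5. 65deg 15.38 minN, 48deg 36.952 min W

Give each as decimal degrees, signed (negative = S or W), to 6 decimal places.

1. -79.602833, 175.945150
2. 21.786333, 156.523067
3. 16.565167, -111.768515
4. 88.254500, -30.184173
5. 65.256333, -48.615867

Point 1:
  φ: 36.17′ = 0.602833°; total 79.6028333
  S ⇒ negate
  Longitude: 175 + 56.709/60 = 175.9451500
  E → positive
Point 2:
  Lat: 47.18′ = 0.786333°; total 21.7863333
  N ⇒ keep positive
  Lon: 31.384′ = 0.523067°; total 156.5230667
  E → positive
Point 3:
  Latitude: 16 + 33.91/60 = 16.5651667
  N ⇒ keep positive
  Lon: 111 + 46.1109/60 = 111.7685150
  W ⇒ negate
Point 4:
  φ: 88 + 15.27/60 = 88.2545000
  N → positive
  Lon: 11.0504′ = 0.184173°; total 30.1841733
  W ⇒ negate
Point 5:
  Latitude: 15.38′ = 0.256333°; total 65.2563333
  N → positive
  Lon: 36.952′ = 0.615867°; total 48.6158667
  W ⇒ negate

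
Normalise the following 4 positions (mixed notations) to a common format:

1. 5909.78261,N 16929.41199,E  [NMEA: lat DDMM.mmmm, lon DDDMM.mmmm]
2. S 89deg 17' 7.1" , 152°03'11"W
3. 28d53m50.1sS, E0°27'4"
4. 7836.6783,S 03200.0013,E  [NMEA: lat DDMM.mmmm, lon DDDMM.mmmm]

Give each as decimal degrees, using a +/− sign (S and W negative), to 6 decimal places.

Point 1:
  Lat: degrees = first 2 digits = 59, minutes = 9.78261; 59 + 9.78261/60 = 59.1630435
  N → positive
  λ: split at 3 digits → 169° and 29.41199′; 169 + 29.41199/60 = 169.4901998
  E ⇒ keep positive
Point 2:
  Latitude: 89 + 17/60 + 7.1/3600 = 89.2853056
  S ⇒ negate
  Longitude: 3′ + 11″ = 3.18333′; 152 + 3.18333/60 = 152.0530556
  W → negative
Point 3:
  Lat: 53′ + 50.1″ = 53.83500′; 28 + 53.83500/60 = 28.8972500
  S → negative
  λ: 0 + 27/60 + 4/3600 = 0.4511111
  E ⇒ keep positive
Point 4:
  φ: split at 2 digits → 78° and 36.6783′; 78 + 36.6783/60 = 78.6113050
  hemisphere S, so the sign is −
  Longitude: split at 3 digits → 032° and 0.0013′; 32 + 0.0013/60 = 32.0000217
  E → positive

1. 59.163044, 169.490200
2. -89.285306, -152.053056
3. -28.897250, 0.451111
4. -78.611305, 32.000022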